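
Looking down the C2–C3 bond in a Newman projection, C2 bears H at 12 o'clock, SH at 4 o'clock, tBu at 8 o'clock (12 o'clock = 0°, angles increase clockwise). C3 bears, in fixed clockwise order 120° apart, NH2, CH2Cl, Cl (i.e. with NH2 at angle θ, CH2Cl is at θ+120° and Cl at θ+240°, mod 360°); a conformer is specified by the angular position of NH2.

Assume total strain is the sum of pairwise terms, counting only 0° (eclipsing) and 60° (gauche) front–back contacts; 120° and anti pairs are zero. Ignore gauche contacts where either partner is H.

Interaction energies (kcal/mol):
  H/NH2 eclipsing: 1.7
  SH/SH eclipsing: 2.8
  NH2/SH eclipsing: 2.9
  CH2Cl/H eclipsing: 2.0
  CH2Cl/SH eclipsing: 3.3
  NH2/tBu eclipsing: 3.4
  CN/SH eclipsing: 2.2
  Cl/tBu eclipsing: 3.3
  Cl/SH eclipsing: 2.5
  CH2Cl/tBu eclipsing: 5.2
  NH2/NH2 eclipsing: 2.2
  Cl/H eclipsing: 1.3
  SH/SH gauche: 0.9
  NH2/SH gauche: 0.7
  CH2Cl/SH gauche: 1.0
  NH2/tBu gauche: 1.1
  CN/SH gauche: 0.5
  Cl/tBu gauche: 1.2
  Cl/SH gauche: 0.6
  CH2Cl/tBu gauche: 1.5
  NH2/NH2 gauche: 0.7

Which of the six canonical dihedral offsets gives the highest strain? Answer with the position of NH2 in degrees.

NH2 at 0° (eclipsed): H(0°)/NH2(0°) eclipsed 1.7; SH(120°)/CH2Cl(120°) eclipsed 3.3; tBu(240°)/Cl(240°) eclipsed 3.3 → 8.3 kcal/mol.
NH2 at 60° (staggered): SH(120°)/NH2(60°) gauche 0.7; SH(120°)/CH2Cl(180°) gauche 1.0; tBu(240°)/CH2Cl(180°) gauche 1.5; tBu(240°)/Cl(300°) gauche 1.2 → 4.4 kcal/mol.
NH2 at 120° (eclipsed): H(0°)/Cl(0°) eclipsed 1.3; SH(120°)/NH2(120°) eclipsed 2.9; tBu(240°)/CH2Cl(240°) eclipsed 5.2 → 9.4 kcal/mol.
NH2 at 180° (staggered): SH(120°)/NH2(180°) gauche 0.7; SH(120°)/Cl(60°) gauche 0.6; tBu(240°)/NH2(180°) gauche 1.1; tBu(240°)/CH2Cl(300°) gauche 1.5 → 3.9 kcal/mol.
NH2 at 240° (eclipsed): H(0°)/CH2Cl(0°) eclipsed 2.0; SH(120°)/Cl(120°) eclipsed 2.5; tBu(240°)/NH2(240°) eclipsed 3.4 → 7.9 kcal/mol.
NH2 at 300° (staggered): SH(120°)/CH2Cl(60°) gauche 1.0; SH(120°)/Cl(180°) gauche 0.6; tBu(240°)/NH2(300°) gauche 1.1; tBu(240°)/Cl(180°) gauche 1.2 → 3.9 kcal/mol.
The maximum (9.4 kcal/mol) occurs with NH2 at 120°.

120°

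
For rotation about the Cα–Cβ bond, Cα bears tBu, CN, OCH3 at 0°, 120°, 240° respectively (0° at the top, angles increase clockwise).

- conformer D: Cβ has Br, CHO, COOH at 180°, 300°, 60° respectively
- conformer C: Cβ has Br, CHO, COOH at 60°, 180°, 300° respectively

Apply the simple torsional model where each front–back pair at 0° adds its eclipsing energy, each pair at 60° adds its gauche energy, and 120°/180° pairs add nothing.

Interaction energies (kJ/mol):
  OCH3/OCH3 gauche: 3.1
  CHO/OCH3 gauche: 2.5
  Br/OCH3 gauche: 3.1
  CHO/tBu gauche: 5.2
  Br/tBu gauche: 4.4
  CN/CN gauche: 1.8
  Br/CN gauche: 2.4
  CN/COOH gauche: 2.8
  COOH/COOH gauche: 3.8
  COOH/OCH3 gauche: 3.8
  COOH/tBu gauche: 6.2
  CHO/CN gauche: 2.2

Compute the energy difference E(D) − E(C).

+0.7 kJ/mol

D (staggered): tBu–CHO gauche, tBu–COOH gauche, CN–Br gauche, CN–COOH gauche, OCH3–Br gauche, OCH3–CHO gauche; 5.2 + 6.2 + 2.4 + 2.8 + 3.1 + 2.5 = 22.2 kJ/mol.
C (staggered): tBu–Br gauche, tBu–COOH gauche, CN–Br gauche, CN–CHO gauche, OCH3–CHO gauche, OCH3–COOH gauche; 4.4 + 6.2 + 2.4 + 2.2 + 2.5 + 3.8 = 21.5 kJ/mol.
E(D) − E(C) = 22.2 − 21.5 = +0.7 kJ/mol.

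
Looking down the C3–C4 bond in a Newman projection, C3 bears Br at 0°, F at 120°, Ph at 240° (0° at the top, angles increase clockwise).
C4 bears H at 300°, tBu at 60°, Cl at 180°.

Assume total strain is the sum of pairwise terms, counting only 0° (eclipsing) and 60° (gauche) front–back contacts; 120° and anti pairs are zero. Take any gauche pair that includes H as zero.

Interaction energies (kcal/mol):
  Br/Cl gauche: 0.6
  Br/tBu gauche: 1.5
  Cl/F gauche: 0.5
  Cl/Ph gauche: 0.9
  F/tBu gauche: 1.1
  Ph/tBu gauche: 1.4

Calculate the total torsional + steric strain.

4.0 kcal/mol

This conformer is staggered. Br at 0° is gauche with tBu at 60° (1.5); F at 120° is gauche with tBu at 60° (1.1); F at 120° is gauche with Cl at 180° (0.5); Ph at 240° is gauche with Cl at 180° (0.9). Total 4.0 kcal/mol.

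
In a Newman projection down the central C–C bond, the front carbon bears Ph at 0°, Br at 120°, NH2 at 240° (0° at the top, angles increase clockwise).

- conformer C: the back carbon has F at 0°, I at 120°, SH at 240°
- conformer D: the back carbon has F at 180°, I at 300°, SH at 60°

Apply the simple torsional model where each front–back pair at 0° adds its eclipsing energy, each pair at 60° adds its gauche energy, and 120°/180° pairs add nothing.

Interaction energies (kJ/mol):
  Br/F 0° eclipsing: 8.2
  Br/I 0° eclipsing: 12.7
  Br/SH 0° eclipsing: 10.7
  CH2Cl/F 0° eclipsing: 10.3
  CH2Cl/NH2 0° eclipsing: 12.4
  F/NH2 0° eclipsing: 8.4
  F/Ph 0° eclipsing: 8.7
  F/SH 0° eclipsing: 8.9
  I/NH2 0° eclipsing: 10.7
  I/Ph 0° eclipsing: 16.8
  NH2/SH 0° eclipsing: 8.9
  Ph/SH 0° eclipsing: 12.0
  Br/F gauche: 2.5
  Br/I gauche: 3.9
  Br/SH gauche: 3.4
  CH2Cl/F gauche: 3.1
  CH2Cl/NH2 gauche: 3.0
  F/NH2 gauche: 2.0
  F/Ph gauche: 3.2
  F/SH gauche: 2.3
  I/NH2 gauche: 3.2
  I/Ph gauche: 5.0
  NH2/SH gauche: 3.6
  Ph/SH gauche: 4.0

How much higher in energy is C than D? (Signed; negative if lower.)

+10.2 kJ/mol

C (eclipsed): Ph(0°)/F(0°) eclipsed 8.7; Br(120°)/I(120°) eclipsed 12.7; NH2(240°)/SH(240°) eclipsed 8.9 → 30.3 kJ/mol.
D (staggered): Ph(0°)/I(300°) gauche 5.0; Ph(0°)/SH(60°) gauche 4.0; Br(120°)/F(180°) gauche 2.5; Br(120°)/SH(60°) gauche 3.4; NH2(240°)/F(180°) gauche 2.0; NH2(240°)/I(300°) gauche 3.2 → 20.1 kJ/mol.
E(C) − E(D) = 30.3 − 20.1 = +10.2 kJ/mol.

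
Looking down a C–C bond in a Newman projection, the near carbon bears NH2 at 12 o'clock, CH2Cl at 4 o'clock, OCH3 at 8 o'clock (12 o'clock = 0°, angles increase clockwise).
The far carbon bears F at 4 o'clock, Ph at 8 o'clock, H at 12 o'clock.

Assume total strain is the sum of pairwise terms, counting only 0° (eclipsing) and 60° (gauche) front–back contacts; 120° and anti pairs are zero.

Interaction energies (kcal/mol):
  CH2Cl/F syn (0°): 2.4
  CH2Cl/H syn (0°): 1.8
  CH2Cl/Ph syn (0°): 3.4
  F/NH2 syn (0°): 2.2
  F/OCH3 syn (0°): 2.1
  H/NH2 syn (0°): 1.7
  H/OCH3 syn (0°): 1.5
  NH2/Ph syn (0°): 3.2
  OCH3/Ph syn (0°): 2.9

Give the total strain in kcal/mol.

7.0 kcal/mol

This conformer is eclipsed. NH2 at 0° is eclipsed with H at 0° (1.7); CH2Cl at 120° is eclipsed with F at 120° (2.4); OCH3 at 240° is eclipsed with Ph at 240° (2.9). Total 7.0 kcal/mol.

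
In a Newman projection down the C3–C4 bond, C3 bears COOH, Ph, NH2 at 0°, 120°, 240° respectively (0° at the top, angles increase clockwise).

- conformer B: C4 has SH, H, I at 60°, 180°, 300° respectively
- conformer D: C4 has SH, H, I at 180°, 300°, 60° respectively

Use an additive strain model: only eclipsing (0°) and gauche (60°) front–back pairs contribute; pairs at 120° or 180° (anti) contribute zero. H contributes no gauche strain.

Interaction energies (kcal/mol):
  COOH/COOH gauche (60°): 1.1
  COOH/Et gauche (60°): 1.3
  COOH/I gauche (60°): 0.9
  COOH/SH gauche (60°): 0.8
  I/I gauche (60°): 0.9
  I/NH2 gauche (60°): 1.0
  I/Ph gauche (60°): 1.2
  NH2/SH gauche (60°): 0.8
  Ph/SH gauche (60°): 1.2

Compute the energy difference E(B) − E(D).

B (staggered): COOH–SH gauche, COOH–I gauche, Ph–SH gauche, NH2–I gauche; 0.8 + 0.9 + 1.2 + 1.0 = 3.9 kcal/mol.
D (staggered): COOH–I gauche, Ph–SH gauche, Ph–I gauche, NH2–SH gauche; 0.9 + 1.2 + 1.2 + 0.8 = 4.1 kcal/mol.
E(B) − E(D) = 3.9 − 4.1 = -0.2 kcal/mol.

-0.2 kcal/mol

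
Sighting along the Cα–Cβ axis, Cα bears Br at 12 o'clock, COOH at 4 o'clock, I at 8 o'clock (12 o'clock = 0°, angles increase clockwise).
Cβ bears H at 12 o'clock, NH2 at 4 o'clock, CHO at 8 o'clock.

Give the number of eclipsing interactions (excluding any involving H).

Non-H eclipsing pairs: COOH(120°)/NH2(120°); I(240°)/CHO(240°) — 2 interactions.

2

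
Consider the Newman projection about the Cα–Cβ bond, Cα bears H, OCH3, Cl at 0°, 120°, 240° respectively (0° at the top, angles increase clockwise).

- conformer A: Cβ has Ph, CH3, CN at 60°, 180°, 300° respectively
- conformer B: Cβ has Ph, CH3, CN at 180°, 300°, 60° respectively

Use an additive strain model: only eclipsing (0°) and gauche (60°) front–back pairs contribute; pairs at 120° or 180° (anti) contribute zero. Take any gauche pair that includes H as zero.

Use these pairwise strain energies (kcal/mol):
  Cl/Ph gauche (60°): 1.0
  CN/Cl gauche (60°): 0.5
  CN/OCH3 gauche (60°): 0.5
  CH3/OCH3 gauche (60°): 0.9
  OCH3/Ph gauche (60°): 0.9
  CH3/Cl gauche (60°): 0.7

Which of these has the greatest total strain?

B

A (staggered): OCH3–Ph gauche, OCH3–CH3 gauche, Cl–CH3 gauche, Cl–CN gauche; 0.9 + 0.9 + 0.7 + 0.5 = 3.0 kcal/mol.
B (staggered): OCH3–Ph gauche, OCH3–CN gauche, Cl–Ph gauche, Cl–CH3 gauche; 0.9 + 0.5 + 1.0 + 0.7 = 3.1 kcal/mol.
B has the highest total (3.1 kcal/mol).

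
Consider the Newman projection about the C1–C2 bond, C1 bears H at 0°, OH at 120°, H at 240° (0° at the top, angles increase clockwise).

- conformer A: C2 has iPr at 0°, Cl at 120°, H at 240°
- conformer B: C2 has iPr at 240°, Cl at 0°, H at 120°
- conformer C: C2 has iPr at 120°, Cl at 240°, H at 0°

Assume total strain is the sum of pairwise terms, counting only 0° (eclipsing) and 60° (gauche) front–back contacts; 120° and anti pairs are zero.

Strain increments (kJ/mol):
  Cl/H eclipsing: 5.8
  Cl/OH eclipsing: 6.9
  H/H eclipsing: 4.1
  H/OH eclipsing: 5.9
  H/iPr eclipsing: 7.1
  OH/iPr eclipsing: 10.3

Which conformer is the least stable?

C

A (eclipsed): H(0°)/iPr(0°) eclipsed 7.1; OH(120°)/Cl(120°) eclipsed 6.9; H(240°)/H(240°) eclipsed 4.1 → 18.1 kJ/mol.
B (eclipsed): H(0°)/Cl(0°) eclipsed 5.8; OH(120°)/H(120°) eclipsed 5.9; H(240°)/iPr(240°) eclipsed 7.1 → 18.8 kJ/mol.
C (eclipsed): H(0°)/H(0°) eclipsed 4.1; OH(120°)/iPr(120°) eclipsed 10.3; H(240°)/Cl(240°) eclipsed 5.8 → 20.2 kJ/mol.
C has the highest total (20.2 kJ/mol).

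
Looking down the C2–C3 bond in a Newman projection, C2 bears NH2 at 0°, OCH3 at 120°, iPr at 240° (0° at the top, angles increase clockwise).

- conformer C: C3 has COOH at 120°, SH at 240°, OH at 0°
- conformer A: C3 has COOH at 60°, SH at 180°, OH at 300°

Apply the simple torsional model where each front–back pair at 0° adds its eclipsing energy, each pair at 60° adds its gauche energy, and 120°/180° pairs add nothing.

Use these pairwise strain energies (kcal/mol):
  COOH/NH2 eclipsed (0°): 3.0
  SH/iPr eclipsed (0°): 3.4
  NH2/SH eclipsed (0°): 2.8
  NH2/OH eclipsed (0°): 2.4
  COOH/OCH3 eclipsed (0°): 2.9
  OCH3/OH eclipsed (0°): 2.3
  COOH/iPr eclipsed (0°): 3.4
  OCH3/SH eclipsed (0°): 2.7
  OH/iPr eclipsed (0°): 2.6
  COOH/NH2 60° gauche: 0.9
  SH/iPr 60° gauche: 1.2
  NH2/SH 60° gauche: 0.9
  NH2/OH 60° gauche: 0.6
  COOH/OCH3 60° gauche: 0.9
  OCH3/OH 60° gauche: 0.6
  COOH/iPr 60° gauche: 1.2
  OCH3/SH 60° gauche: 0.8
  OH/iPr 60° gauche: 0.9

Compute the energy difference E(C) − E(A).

C (eclipsed): NH2–OH eclipsed, OCH3–COOH eclipsed, iPr–SH eclipsed; 2.4 + 2.9 + 3.4 = 8.7 kcal/mol.
A (staggered): NH2–COOH gauche, NH2–OH gauche, OCH3–COOH gauche, OCH3–SH gauche, iPr–SH gauche, iPr–OH gauche; 0.9 + 0.6 + 0.9 + 0.8 + 1.2 + 0.9 = 5.3 kcal/mol.
E(C) − E(A) = 8.7 − 5.3 = +3.4 kcal/mol.

+3.4 kcal/mol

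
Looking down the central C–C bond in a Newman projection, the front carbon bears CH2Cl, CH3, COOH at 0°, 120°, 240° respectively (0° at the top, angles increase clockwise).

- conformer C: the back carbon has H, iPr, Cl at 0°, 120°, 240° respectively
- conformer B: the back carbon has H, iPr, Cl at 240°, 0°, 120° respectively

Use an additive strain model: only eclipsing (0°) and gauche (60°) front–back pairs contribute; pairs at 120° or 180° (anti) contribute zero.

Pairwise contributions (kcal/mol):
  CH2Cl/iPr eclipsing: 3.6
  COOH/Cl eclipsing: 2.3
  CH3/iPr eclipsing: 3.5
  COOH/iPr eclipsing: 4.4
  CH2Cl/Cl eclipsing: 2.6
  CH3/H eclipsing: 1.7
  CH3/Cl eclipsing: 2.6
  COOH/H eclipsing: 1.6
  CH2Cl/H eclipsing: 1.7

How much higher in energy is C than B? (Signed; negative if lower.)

C (eclipsed): CH2Cl–H eclipsed, CH3–iPr eclipsed, COOH–Cl eclipsed; 1.7 + 3.5 + 2.3 = 7.5 kcal/mol.
B (eclipsed): CH2Cl–iPr eclipsed, CH3–Cl eclipsed, COOH–H eclipsed; 3.6 + 2.6 + 1.6 = 7.8 kcal/mol.
E(C) − E(B) = 7.5 − 7.8 = -0.3 kcal/mol.

-0.3 kcal/mol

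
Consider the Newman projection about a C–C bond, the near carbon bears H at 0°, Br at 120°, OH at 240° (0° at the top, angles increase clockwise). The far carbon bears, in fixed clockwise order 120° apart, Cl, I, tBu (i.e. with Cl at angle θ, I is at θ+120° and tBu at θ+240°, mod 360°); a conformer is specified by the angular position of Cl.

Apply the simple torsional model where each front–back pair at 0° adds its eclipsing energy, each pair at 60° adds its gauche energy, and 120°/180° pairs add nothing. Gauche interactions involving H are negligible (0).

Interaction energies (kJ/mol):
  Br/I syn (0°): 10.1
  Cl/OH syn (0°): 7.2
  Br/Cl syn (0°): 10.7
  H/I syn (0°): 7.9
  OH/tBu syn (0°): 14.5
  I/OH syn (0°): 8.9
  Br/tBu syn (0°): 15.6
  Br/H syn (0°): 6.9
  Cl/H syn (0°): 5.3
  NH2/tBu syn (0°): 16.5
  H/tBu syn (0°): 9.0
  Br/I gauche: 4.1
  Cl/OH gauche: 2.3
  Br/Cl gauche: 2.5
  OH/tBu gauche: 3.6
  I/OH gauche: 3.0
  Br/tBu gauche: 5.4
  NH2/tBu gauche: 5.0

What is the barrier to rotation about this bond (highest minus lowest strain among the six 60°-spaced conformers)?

Cl at 0° (eclipsed): H–Cl eclipsed, Br–I eclipsed, OH–tBu eclipsed; 5.3 + 10.1 + 14.5 = 29.9 kJ/mol.
Cl at 60° (staggered): Br–Cl gauche, Br–I gauche, OH–I gauche, OH–tBu gauche; 2.5 + 4.1 + 3.0 + 3.6 = 13.2 kJ/mol.
Cl at 120° (eclipsed): H–tBu eclipsed, Br–Cl eclipsed, OH–I eclipsed; 9.0 + 10.7 + 8.9 = 28.6 kJ/mol.
Cl at 180° (staggered): Br–Cl gauche, Br–tBu gauche, OH–Cl gauche, OH–I gauche; 2.5 + 5.4 + 2.3 + 3.0 = 13.2 kJ/mol.
Cl at 240° (eclipsed): H–I eclipsed, Br–tBu eclipsed, OH–Cl eclipsed; 7.9 + 15.6 + 7.2 = 30.7 kJ/mol.
Cl at 300° (staggered): Br–I gauche, Br–tBu gauche, OH–Cl gauche, OH–tBu gauche; 4.1 + 5.4 + 2.3 + 3.6 = 15.4 kJ/mol.
Max at 240° (30.7 kJ/mol), min at 60° (13.2 kJ/mol); barrier = 17.5 kJ/mol.

17.5 kJ/mol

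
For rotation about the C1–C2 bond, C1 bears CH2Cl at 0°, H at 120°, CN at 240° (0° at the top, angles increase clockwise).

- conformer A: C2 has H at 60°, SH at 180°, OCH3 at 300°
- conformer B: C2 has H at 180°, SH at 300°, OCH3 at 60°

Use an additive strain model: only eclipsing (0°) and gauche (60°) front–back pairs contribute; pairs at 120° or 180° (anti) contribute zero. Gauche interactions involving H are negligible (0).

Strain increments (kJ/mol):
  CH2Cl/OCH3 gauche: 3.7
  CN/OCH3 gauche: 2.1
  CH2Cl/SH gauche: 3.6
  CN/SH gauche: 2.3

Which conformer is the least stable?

B

A (staggered): CH2Cl–OCH3 gauche, CN–SH gauche, CN–OCH3 gauche; 3.7 + 2.3 + 2.1 = 8.1 kJ/mol.
B (staggered): CH2Cl–SH gauche, CH2Cl–OCH3 gauche, CN–SH gauche; 3.6 + 3.7 + 2.3 = 9.6 kJ/mol.
B has the highest total (9.6 kJ/mol).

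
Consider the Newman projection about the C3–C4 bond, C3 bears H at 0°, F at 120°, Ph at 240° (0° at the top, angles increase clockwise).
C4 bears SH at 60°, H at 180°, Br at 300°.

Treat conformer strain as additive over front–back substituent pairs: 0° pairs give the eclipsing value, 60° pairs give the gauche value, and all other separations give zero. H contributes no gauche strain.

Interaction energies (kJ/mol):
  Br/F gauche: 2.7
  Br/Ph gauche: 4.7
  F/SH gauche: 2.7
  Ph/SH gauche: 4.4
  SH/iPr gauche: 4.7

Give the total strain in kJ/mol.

7.4 kJ/mol

This conformer (staggered): F(120°)/SH(60°) gauche 2.7; Ph(240°)/Br(300°) gauche 4.7 → 7.4 kJ/mol.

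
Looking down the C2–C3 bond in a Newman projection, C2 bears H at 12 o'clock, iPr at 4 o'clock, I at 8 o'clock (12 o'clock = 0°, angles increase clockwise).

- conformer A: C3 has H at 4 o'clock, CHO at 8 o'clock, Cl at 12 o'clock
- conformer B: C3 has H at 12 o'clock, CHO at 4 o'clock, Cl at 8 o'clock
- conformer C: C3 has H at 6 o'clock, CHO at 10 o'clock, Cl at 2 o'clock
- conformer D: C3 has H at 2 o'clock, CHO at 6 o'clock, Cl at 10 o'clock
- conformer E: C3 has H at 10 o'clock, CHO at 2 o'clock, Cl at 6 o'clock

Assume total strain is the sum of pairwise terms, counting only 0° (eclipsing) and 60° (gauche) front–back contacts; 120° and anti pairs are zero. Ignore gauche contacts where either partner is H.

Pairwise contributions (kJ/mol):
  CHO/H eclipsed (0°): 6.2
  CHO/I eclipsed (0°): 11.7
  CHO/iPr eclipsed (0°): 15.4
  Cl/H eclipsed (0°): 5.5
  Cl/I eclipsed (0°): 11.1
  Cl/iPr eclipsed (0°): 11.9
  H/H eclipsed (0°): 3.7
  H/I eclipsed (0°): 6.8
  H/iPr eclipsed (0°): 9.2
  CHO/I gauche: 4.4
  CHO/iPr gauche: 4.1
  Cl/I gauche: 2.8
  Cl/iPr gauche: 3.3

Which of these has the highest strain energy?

B

A is eclipsed. H at 0° is eclipsed with Cl at 0° (5.5); iPr at 120° is eclipsed with H at 120° (9.2); I at 240° is eclipsed with CHO at 240° (11.7). Total 26.4 kJ/mol.
B is eclipsed. H at 0° is eclipsed with H at 0° (3.7); iPr at 120° is eclipsed with CHO at 120° (15.4); I at 240° is eclipsed with Cl at 240° (11.1). Total 30.2 kJ/mol.
C is staggered. iPr at 120° is gauche with Cl at 60° (3.3); I at 240° is gauche with CHO at 300° (4.4). Total 7.7 kJ/mol.
D is staggered. iPr at 120° is gauche with CHO at 180° (4.1); I at 240° is gauche with CHO at 180° (4.4); I at 240° is gauche with Cl at 300° (2.8). Total 11.3 kJ/mol.
E is staggered. iPr at 120° is gauche with CHO at 60° (4.1); iPr at 120° is gauche with Cl at 180° (3.3); I at 240° is gauche with Cl at 180° (2.8). Total 10.2 kJ/mol.
B has the highest total (30.2 kJ/mol).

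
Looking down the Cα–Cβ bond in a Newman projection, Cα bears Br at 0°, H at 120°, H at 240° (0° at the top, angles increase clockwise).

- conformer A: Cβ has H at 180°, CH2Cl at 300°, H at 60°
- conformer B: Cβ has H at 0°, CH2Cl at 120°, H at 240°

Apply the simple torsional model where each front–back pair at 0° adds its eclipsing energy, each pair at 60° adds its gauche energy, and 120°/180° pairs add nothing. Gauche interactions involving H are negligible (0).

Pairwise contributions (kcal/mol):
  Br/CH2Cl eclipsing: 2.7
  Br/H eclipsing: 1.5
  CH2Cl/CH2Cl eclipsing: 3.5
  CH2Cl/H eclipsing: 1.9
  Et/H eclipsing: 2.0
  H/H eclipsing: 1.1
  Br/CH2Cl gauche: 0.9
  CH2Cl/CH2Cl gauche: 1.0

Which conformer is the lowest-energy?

A (staggered): Br–CH2Cl gauche; 0.9 = 0.9 kcal/mol.
B (eclipsed): Br–H eclipsed, H–CH2Cl eclipsed, H–H eclipsed; 1.5 + 1.9 + 1.1 = 4.5 kcal/mol.
A has the lowest total (0.9 kcal/mol).

A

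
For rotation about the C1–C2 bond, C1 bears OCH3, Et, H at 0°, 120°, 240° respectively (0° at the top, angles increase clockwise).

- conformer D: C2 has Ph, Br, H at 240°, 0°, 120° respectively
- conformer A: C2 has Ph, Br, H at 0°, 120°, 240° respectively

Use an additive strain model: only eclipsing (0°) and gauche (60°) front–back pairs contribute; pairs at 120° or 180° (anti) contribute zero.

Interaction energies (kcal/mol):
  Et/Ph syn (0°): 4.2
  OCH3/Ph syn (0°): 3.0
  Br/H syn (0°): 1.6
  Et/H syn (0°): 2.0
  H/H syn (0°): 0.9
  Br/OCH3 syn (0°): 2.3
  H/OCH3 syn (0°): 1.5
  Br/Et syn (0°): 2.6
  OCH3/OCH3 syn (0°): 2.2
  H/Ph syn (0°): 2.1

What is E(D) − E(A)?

D (eclipsed): OCH3–Br eclipsed, Et–H eclipsed, H–Ph eclipsed; 2.3 + 2.0 + 2.1 = 6.4 kcal/mol.
A (eclipsed): OCH3–Ph eclipsed, Et–Br eclipsed, H–H eclipsed; 3.0 + 2.6 + 0.9 = 6.5 kcal/mol.
E(D) − E(A) = 6.4 − 6.5 = -0.1 kcal/mol.

-0.1 kcal/mol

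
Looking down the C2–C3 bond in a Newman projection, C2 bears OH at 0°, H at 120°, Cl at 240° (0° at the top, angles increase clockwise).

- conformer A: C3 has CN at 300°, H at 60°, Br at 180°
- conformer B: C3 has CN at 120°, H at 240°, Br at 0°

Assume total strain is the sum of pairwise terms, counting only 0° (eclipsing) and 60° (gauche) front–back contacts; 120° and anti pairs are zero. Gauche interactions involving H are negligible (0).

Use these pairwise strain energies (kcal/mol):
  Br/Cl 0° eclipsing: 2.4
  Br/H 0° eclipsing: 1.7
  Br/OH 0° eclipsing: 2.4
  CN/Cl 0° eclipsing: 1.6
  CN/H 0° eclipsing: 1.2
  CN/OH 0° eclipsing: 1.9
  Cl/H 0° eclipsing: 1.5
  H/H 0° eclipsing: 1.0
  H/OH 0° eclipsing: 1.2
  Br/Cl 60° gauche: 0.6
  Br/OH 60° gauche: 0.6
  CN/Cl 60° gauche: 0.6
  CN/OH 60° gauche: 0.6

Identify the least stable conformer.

A is staggered. OH at 0° is gauche with CN at 300° (0.6); Cl at 240° is gauche with CN at 300° (0.6); Cl at 240° is gauche with Br at 180° (0.6). Total 1.8 kcal/mol.
B is eclipsed. OH at 0° is eclipsed with Br at 0° (2.4); H at 120° is eclipsed with CN at 120° (1.2); Cl at 240° is eclipsed with H at 240° (1.5). Total 5.1 kcal/mol.
B has the highest total (5.1 kcal/mol).

B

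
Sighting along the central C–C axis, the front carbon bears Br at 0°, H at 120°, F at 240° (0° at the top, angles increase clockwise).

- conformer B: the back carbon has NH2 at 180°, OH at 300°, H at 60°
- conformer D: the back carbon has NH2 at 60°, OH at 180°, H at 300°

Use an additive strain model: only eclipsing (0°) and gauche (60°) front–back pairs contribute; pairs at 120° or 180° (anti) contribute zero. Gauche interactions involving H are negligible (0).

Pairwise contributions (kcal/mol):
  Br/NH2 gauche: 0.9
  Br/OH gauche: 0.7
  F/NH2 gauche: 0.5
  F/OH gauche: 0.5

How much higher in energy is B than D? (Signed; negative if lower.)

B (staggered): Br(0°)/OH(300°) gauche 0.7; F(240°)/NH2(180°) gauche 0.5; F(240°)/OH(300°) gauche 0.5 → 1.7 kcal/mol.
D (staggered): Br(0°)/NH2(60°) gauche 0.9; F(240°)/OH(180°) gauche 0.5 → 1.4 kcal/mol.
E(B) − E(D) = 1.7 − 1.4 = +0.3 kcal/mol.

+0.3 kcal/mol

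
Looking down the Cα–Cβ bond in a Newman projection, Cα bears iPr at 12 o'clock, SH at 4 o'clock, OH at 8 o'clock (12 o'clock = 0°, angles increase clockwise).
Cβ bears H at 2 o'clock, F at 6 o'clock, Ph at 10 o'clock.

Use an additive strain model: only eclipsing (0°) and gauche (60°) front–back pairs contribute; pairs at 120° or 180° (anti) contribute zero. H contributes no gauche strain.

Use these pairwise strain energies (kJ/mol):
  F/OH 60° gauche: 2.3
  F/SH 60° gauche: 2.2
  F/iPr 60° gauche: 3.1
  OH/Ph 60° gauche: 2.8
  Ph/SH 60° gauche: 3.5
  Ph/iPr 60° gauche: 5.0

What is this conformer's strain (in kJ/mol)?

This conformer (staggered): iPr(0°)/Ph(300°) gauche 5.0; SH(120°)/F(180°) gauche 2.2; OH(240°)/F(180°) gauche 2.3; OH(240°)/Ph(300°) gauche 2.8 → 12.3 kJ/mol.

12.3 kJ/mol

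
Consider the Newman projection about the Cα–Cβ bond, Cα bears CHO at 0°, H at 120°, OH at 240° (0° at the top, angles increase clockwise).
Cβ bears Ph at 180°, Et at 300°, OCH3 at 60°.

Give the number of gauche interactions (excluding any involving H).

Non-H gauche pairs: CHO(0°)/Et(300°); CHO(0°)/OCH3(60°); OH(240°)/Ph(180°); OH(240°)/Et(300°) — 4 interactions.

4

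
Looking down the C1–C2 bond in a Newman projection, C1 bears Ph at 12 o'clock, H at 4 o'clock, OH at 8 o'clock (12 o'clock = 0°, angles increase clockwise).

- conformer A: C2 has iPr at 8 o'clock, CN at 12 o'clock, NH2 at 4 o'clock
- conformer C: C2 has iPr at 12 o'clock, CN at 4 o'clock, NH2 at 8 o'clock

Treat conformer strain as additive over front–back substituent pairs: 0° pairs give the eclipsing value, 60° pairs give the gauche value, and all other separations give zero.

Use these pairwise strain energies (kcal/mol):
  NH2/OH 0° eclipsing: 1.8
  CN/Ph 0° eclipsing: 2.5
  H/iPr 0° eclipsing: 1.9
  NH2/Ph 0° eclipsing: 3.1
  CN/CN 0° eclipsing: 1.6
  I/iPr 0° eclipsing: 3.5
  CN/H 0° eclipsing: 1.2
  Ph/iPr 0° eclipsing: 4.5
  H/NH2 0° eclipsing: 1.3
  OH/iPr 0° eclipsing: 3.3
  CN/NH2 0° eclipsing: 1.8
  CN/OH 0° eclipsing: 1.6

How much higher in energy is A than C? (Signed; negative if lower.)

A is eclipsed. Ph at 0° is eclipsed with CN at 0° (2.5); H at 120° is eclipsed with NH2 at 120° (1.3); OH at 240° is eclipsed with iPr at 240° (3.3). Total 7.1 kcal/mol.
C is eclipsed. Ph at 0° is eclipsed with iPr at 0° (4.5); H at 120° is eclipsed with CN at 120° (1.2); OH at 240° is eclipsed with NH2 at 240° (1.8). Total 7.5 kcal/mol.
E(A) − E(C) = 7.1 − 7.5 = -0.4 kcal/mol.

-0.4 kcal/mol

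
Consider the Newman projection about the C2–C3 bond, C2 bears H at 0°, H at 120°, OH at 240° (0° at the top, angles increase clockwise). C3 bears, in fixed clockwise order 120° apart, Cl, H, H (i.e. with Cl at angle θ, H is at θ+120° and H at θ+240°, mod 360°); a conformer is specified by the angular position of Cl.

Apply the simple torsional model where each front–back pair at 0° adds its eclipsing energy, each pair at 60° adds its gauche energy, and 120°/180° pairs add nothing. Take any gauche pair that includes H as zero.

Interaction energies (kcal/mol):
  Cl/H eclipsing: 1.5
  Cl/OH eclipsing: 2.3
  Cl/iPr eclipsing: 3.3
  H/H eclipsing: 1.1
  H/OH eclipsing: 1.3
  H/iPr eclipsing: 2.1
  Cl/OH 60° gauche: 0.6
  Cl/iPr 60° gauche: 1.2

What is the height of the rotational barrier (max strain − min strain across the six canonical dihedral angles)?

Cl at 0° (eclipsed): H(0°)/Cl(0°) eclipsed 1.5; H(120°)/H(120°) eclipsed 1.1; OH(240°)/H(240°) eclipsed 1.3 → 3.9 kcal/mol.
Cl at 60° (staggered): no non-H gauche contacts → 0.0 kcal/mol.
Cl at 120° (eclipsed): H(0°)/H(0°) eclipsed 1.1; H(120°)/Cl(120°) eclipsed 1.5; OH(240°)/H(240°) eclipsed 1.3 → 3.9 kcal/mol.
Cl at 180° (staggered): OH(240°)/Cl(180°) gauche 0.6 → 0.6 kcal/mol.
Cl at 240° (eclipsed): H(0°)/H(0°) eclipsed 1.1; H(120°)/H(120°) eclipsed 1.1; OH(240°)/Cl(240°) eclipsed 2.3 → 4.5 kcal/mol.
Cl at 300° (staggered): OH(240°)/Cl(300°) gauche 0.6 → 0.6 kcal/mol.
Max at 240° (4.5 kcal/mol), min at 60° (0.0 kcal/mol); barrier = 4.5 kcal/mol.

4.5 kcal/mol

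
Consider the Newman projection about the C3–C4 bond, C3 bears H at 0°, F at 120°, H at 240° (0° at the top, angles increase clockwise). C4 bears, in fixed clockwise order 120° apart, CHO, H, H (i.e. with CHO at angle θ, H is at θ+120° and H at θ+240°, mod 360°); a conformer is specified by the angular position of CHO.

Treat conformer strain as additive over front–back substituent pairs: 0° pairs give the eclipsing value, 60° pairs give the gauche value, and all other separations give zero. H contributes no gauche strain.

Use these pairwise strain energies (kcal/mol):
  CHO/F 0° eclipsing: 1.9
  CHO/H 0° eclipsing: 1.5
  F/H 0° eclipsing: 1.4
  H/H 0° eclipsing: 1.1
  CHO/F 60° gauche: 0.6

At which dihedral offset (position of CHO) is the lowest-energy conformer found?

300°

CHO at 0° is eclipsed. H at 0° is eclipsed with CHO at 0° (1.5); F at 120° is eclipsed with H at 120° (1.4); H at 240° is eclipsed with H at 240° (1.1). Total 4.0 kcal/mol.
CHO at 60° is staggered. F at 120° is gauche with CHO at 60° (0.6). Total 0.6 kcal/mol.
CHO at 120° is eclipsed. H at 0° is eclipsed with H at 0° (1.1); F at 120° is eclipsed with CHO at 120° (1.9); H at 240° is eclipsed with H at 240° (1.1). Total 4.1 kcal/mol.
CHO at 180° is staggered. F at 120° is gauche with CHO at 180° (0.6). Total 0.6 kcal/mol.
CHO at 240° is eclipsed. H at 0° is eclipsed with H at 0° (1.1); F at 120° is eclipsed with H at 120° (1.4); H at 240° is eclipsed with CHO at 240° (1.5). Total 4.0 kcal/mol.
CHO at 300° (staggered): no non-H gauche contacts → 0.0 kcal/mol.
The minimum (0.0 kcal/mol) occurs with CHO at 300°.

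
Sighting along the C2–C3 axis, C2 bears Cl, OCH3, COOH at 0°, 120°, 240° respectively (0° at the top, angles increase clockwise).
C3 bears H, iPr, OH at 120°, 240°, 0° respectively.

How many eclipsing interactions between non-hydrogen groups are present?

Non-H eclipsing pairs: Cl(0°)/OH(0°); COOH(240°)/iPr(240°) — 2 interactions.

2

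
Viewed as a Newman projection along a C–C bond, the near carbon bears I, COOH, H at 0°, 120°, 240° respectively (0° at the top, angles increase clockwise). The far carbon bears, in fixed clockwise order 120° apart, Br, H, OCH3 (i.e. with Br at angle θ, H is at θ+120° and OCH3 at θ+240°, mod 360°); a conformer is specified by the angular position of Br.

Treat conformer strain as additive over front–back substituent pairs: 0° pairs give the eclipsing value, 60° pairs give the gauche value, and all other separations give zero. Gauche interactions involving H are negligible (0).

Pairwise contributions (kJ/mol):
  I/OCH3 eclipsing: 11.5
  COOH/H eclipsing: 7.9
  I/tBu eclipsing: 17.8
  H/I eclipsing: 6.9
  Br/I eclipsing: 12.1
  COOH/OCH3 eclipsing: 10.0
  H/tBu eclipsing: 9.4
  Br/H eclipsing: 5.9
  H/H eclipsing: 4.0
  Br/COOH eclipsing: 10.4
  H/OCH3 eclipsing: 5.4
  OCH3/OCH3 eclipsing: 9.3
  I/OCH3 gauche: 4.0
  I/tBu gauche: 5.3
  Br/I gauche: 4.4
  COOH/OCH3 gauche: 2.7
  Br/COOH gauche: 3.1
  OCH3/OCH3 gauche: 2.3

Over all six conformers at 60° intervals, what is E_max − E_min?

Br at 0° (eclipsed): I(0°)/Br(0°) eclipsed 12.1; COOH(120°)/H(120°) eclipsed 7.9; H(240°)/OCH3(240°) eclipsed 5.4 → 25.4 kJ/mol.
Br at 60° (staggered): I(0°)/Br(60°) gauche 4.4; I(0°)/OCH3(300°) gauche 4.0; COOH(120°)/Br(60°) gauche 3.1 → 11.5 kJ/mol.
Br at 120° (eclipsed): I(0°)/OCH3(0°) eclipsed 11.5; COOH(120°)/Br(120°) eclipsed 10.4; H(240°)/H(240°) eclipsed 4.0 → 25.9 kJ/mol.
Br at 180° (staggered): I(0°)/OCH3(60°) gauche 4.0; COOH(120°)/Br(180°) gauche 3.1; COOH(120°)/OCH3(60°) gauche 2.7 → 9.8 kJ/mol.
Br at 240° (eclipsed): I(0°)/H(0°) eclipsed 6.9; COOH(120°)/OCH3(120°) eclipsed 10.0; H(240°)/Br(240°) eclipsed 5.9 → 22.8 kJ/mol.
Br at 300° (staggered): I(0°)/Br(300°) gauche 4.4; COOH(120°)/OCH3(180°) gauche 2.7 → 7.1 kJ/mol.
Max at 120° (25.9 kJ/mol), min at 300° (7.1 kJ/mol); barrier = 18.8 kJ/mol.

18.8 kJ/mol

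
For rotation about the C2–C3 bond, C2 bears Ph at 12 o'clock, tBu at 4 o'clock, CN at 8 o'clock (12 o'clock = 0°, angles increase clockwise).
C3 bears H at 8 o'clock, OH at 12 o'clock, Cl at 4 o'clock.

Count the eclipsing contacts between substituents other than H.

2

Non-H eclipsing pairs: Ph(0°)/OH(0°); tBu(120°)/Cl(120°) — 2 interactions.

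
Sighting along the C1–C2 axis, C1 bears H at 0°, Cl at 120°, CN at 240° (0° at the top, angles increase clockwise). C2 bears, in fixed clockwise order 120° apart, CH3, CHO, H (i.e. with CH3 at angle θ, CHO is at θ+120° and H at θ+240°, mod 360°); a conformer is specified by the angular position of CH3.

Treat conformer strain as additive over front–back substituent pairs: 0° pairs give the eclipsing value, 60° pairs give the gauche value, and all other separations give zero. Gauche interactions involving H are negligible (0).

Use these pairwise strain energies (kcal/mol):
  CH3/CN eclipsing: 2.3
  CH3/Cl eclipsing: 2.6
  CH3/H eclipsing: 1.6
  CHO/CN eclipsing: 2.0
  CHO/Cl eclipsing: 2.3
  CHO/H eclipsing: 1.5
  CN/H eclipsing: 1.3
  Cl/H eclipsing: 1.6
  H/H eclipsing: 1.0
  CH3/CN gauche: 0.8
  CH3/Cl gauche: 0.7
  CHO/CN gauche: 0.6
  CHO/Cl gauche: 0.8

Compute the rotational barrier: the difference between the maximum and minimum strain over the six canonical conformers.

CH3 at 0° (eclipsed): H(0°)/CH3(0°) eclipsed 1.6; Cl(120°)/CHO(120°) eclipsed 2.3; CN(240°)/H(240°) eclipsed 1.3 → 5.2 kcal/mol.
CH3 at 60° (staggered): Cl(120°)/CH3(60°) gauche 0.7; Cl(120°)/CHO(180°) gauche 0.8; CN(240°)/CHO(180°) gauche 0.6 → 2.1 kcal/mol.
CH3 at 120° (eclipsed): H(0°)/H(0°) eclipsed 1.0; Cl(120°)/CH3(120°) eclipsed 2.6; CN(240°)/CHO(240°) eclipsed 2.0 → 5.6 kcal/mol.
CH3 at 180° (staggered): Cl(120°)/CH3(180°) gauche 0.7; CN(240°)/CH3(180°) gauche 0.8; CN(240°)/CHO(300°) gauche 0.6 → 2.1 kcal/mol.
CH3 at 240° (eclipsed): H(0°)/CHO(0°) eclipsed 1.5; Cl(120°)/H(120°) eclipsed 1.6; CN(240°)/CH3(240°) eclipsed 2.3 → 5.4 kcal/mol.
CH3 at 300° (staggered): Cl(120°)/CHO(60°) gauche 0.8; CN(240°)/CH3(300°) gauche 0.8 → 1.6 kcal/mol.
Max at 120° (5.6 kcal/mol), min at 300° (1.6 kcal/mol); barrier = 4.0 kcal/mol.

4.0 kcal/mol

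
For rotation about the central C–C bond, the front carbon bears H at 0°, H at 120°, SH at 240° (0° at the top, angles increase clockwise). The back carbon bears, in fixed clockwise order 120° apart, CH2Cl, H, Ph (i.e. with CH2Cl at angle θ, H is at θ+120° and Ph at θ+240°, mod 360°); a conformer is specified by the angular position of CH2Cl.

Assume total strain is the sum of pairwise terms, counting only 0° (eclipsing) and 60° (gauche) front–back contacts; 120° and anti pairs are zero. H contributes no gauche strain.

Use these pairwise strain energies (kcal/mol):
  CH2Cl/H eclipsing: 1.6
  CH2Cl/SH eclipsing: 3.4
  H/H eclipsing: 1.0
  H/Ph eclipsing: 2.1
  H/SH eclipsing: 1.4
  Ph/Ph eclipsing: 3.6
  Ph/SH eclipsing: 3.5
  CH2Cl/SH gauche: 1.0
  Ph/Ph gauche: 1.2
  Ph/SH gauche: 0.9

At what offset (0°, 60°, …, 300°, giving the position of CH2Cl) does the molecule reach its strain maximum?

240°

CH2Cl at 0° (eclipsed): H–CH2Cl eclipsed, H–H eclipsed, SH–Ph eclipsed; 1.6 + 1.0 + 3.5 = 6.1 kcal/mol.
CH2Cl at 60° (staggered): SH–Ph gauche; 0.9 = 0.9 kcal/mol.
CH2Cl at 120° (eclipsed): H–Ph eclipsed, H–CH2Cl eclipsed, SH–H eclipsed; 2.1 + 1.6 + 1.4 = 5.1 kcal/mol.
CH2Cl at 180° (staggered): SH–CH2Cl gauche; 1.0 = 1.0 kcal/mol.
CH2Cl at 240° (eclipsed): H–H eclipsed, H–Ph eclipsed, SH–CH2Cl eclipsed; 1.0 + 2.1 + 3.4 = 6.5 kcal/mol.
CH2Cl at 300° (staggered): SH–CH2Cl gauche, SH–Ph gauche; 1.0 + 0.9 = 1.9 kcal/mol.
The maximum (6.5 kcal/mol) occurs with CH2Cl at 240°.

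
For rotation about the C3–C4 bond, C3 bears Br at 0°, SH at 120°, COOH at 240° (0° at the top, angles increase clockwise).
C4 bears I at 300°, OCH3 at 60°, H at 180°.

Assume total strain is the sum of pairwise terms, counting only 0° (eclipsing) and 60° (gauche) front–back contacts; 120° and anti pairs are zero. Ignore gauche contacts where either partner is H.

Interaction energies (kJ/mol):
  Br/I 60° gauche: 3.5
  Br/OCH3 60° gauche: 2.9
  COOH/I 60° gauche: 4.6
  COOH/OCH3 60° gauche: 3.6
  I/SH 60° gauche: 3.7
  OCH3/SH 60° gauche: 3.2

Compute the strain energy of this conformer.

This conformer (staggered): Br(0°)/I(300°) gauche 3.5; Br(0°)/OCH3(60°) gauche 2.9; SH(120°)/OCH3(60°) gauche 3.2; COOH(240°)/I(300°) gauche 4.6 → 14.2 kJ/mol.

14.2 kJ/mol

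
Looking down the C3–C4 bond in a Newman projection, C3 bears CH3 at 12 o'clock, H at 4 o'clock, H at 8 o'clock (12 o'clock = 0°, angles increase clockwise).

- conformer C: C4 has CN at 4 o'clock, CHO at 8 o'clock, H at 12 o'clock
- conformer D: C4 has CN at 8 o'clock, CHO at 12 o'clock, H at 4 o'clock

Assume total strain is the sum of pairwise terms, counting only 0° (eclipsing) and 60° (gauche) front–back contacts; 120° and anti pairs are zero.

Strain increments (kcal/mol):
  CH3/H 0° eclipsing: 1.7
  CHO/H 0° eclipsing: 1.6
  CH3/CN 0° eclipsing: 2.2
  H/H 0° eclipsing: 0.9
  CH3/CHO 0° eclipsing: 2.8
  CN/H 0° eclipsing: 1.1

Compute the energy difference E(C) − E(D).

C (eclipsed): CH3(0°)/H(0°) eclipsed 1.7; H(120°)/CN(120°) eclipsed 1.1; H(240°)/CHO(240°) eclipsed 1.6 → 4.4 kcal/mol.
D (eclipsed): CH3(0°)/CHO(0°) eclipsed 2.8; H(120°)/H(120°) eclipsed 0.9; H(240°)/CN(240°) eclipsed 1.1 → 4.8 kcal/mol.
E(C) − E(D) = 4.4 − 4.8 = -0.4 kcal/mol.

-0.4 kcal/mol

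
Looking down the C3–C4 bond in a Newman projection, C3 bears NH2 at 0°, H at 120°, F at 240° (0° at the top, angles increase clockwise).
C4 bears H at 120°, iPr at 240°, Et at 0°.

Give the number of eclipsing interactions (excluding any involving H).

Non-H eclipsing pairs: NH2(0°)/Et(0°); F(240°)/iPr(240°) — 2 interactions.

2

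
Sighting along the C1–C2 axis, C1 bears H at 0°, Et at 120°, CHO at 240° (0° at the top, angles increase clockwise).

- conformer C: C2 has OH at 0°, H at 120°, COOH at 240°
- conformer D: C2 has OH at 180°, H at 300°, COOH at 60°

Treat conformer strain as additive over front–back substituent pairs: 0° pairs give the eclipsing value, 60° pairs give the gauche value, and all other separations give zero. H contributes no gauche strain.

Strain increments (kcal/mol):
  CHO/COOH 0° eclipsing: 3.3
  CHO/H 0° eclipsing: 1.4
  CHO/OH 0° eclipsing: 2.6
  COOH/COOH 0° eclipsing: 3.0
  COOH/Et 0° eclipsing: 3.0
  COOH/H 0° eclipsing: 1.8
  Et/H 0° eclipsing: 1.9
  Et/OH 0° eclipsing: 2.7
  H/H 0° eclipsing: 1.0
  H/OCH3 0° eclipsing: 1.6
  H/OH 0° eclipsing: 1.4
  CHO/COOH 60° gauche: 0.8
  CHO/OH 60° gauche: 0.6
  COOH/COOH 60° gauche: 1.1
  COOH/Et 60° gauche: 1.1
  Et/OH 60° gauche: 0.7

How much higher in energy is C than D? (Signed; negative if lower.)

C (eclipsed): H(0°)/OH(0°) eclipsed 1.4; Et(120°)/H(120°) eclipsed 1.9; CHO(240°)/COOH(240°) eclipsed 3.3 → 6.6 kcal/mol.
D (staggered): Et(120°)/OH(180°) gauche 0.7; Et(120°)/COOH(60°) gauche 1.1; CHO(240°)/OH(180°) gauche 0.6 → 2.4 kcal/mol.
E(C) − E(D) = 6.6 − 2.4 = +4.2 kcal/mol.

+4.2 kcal/mol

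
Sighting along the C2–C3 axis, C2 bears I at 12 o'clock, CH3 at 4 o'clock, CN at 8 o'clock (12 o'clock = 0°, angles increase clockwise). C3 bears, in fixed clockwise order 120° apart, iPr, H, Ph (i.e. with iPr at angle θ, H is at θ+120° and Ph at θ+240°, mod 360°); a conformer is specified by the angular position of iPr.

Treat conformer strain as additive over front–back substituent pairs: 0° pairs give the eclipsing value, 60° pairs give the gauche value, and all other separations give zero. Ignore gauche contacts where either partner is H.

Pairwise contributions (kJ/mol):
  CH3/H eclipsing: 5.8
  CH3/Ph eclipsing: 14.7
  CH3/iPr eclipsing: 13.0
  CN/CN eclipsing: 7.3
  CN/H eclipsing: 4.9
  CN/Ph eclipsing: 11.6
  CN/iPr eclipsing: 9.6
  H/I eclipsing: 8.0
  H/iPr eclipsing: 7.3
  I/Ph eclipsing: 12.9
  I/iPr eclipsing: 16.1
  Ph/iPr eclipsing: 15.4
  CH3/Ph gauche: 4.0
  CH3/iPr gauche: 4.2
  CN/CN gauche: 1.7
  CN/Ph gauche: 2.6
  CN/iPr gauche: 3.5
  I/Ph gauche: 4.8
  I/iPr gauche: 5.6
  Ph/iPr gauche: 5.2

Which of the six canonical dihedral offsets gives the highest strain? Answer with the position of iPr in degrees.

0°

iPr at 0° (eclipsed): I(0°)/iPr(0°) eclipsed 16.1; CH3(120°)/H(120°) eclipsed 5.8; CN(240°)/Ph(240°) eclipsed 11.6 → 33.5 kJ/mol.
iPr at 60° (staggered): I(0°)/iPr(60°) gauche 5.6; I(0°)/Ph(300°) gauche 4.8; CH3(120°)/iPr(60°) gauche 4.2; CN(240°)/Ph(300°) gauche 2.6 → 17.2 kJ/mol.
iPr at 120° (eclipsed): I(0°)/Ph(0°) eclipsed 12.9; CH3(120°)/iPr(120°) eclipsed 13.0; CN(240°)/H(240°) eclipsed 4.9 → 30.8 kJ/mol.
iPr at 180° (staggered): I(0°)/Ph(60°) gauche 4.8; CH3(120°)/iPr(180°) gauche 4.2; CH3(120°)/Ph(60°) gauche 4.0; CN(240°)/iPr(180°) gauche 3.5 → 16.5 kJ/mol.
iPr at 240° (eclipsed): I(0°)/H(0°) eclipsed 8.0; CH3(120°)/Ph(120°) eclipsed 14.7; CN(240°)/iPr(240°) eclipsed 9.6 → 32.3 kJ/mol.
iPr at 300° (staggered): I(0°)/iPr(300°) gauche 5.6; CH3(120°)/Ph(180°) gauche 4.0; CN(240°)/iPr(300°) gauche 3.5; CN(240°)/Ph(180°) gauche 2.6 → 15.7 kJ/mol.
The maximum (33.5 kJ/mol) occurs with iPr at 0°.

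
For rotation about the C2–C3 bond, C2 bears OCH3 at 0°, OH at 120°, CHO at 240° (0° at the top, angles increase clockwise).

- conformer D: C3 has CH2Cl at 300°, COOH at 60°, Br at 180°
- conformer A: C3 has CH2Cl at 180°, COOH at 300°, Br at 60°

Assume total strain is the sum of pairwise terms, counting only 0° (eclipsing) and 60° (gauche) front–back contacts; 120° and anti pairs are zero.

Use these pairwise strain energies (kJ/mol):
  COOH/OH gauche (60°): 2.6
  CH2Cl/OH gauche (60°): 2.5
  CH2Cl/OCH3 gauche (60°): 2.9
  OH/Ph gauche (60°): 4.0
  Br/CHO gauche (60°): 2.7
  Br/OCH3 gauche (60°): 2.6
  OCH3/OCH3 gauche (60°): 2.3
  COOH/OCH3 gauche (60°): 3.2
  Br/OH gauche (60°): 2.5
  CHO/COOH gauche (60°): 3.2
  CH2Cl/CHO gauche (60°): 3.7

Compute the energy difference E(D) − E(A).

-0.1 kJ/mol

D (staggered): OCH3(0°)/CH2Cl(300°) gauche 2.9; OCH3(0°)/COOH(60°) gauche 3.2; OH(120°)/COOH(60°) gauche 2.6; OH(120°)/Br(180°) gauche 2.5; CHO(240°)/CH2Cl(300°) gauche 3.7; CHO(240°)/Br(180°) gauche 2.7 → 17.6 kJ/mol.
A (staggered): OCH3(0°)/COOH(300°) gauche 3.2; OCH3(0°)/Br(60°) gauche 2.6; OH(120°)/CH2Cl(180°) gauche 2.5; OH(120°)/Br(60°) gauche 2.5; CHO(240°)/CH2Cl(180°) gauche 3.7; CHO(240°)/COOH(300°) gauche 3.2 → 17.7 kJ/mol.
E(D) − E(A) = 17.6 − 17.7 = -0.1 kJ/mol.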